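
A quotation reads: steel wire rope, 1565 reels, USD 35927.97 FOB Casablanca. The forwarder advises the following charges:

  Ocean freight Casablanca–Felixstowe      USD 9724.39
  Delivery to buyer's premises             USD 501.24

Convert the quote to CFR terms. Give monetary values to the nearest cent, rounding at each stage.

CFR price: USD 45652.36

Not relevant to the conversion: delivery — on the buyer under both terms; not part of either seller's price.
From FOB to CFR, the seller additionally bears: freight.
CFR price = 35927.97 + 9724.39 = 45652.36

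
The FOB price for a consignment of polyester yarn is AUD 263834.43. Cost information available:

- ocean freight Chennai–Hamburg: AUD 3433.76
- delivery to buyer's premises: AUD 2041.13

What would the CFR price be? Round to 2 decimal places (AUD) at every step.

CFR price: AUD 267268.19

Not relevant to the conversion: delivery — on the buyer under both terms; not part of either seller's price.
From FOB to CFR, the seller additionally bears: freight.
CFR price = 263834.43 + 3433.76 = 267268.19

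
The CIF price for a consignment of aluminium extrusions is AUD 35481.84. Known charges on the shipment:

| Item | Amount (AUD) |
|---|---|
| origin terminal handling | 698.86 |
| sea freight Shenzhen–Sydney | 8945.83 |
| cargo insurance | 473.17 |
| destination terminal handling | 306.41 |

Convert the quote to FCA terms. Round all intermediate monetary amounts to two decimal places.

Not relevant to the conversion: destination terminal — on the buyer under both terms; not part of either seller's price.
From CIF to FCA, the seller no longer bears: origin terminal, freight, insurance.
FCA price = 35481.84 − 698.86 − 8945.83 − 473.17 = 25363.98

FCA price: AUD 25363.98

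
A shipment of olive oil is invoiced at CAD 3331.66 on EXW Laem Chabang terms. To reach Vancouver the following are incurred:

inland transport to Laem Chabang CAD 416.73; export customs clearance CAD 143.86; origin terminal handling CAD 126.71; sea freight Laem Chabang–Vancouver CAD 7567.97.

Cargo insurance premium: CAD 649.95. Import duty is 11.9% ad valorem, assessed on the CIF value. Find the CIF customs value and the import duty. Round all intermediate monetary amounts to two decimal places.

CIF = EXW price + pre-shipment costs + freight + insurance
CIF = 3331.66 + 416.73 + 143.86 + 126.71 + 7567.97 + 649.95 = 12236.88
Import duty = 12236.88 × 11.9% = 1456.19

CIF value: CAD 12236.88; import duty: CAD 1456.19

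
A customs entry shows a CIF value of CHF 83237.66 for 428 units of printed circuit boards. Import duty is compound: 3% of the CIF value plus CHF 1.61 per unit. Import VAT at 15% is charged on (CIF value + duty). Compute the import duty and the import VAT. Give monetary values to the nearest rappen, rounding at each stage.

Ad valorem component: 83237.66 × 3% = 2497.13
Specific component: 428 × 1.61 = 689.08
Import duty = 2497.13 + 689.08 = 3186.21
VAT base = CIF + duty = 83237.66 + 3186.21 = 86423.87
Import VAT = 86423.87 × 15% = 12963.58

Import duty: CHF 3186.21; import VAT: CHF 12963.58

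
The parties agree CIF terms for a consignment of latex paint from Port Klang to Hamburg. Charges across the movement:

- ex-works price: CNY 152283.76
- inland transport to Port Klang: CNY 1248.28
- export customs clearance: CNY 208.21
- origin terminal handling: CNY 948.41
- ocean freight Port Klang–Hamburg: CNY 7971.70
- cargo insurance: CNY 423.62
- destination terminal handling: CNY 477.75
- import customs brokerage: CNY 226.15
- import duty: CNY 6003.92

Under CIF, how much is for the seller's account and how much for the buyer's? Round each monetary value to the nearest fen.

Seller: CNY 163083.98; buyer: CNY 6707.82

CIF: the seller pays costs through ocean freight and marine insurance to the destination port.
Seller's account: goods 152283.76 + inland to port 1248.28 + export clearance 208.21 + origin terminal 948.41 + freight 7971.70 + insurance 423.62 = 163083.98
Buyer's account: destination terminal 477.75 + brokerage 226.15 + duty 6003.92 = 6707.82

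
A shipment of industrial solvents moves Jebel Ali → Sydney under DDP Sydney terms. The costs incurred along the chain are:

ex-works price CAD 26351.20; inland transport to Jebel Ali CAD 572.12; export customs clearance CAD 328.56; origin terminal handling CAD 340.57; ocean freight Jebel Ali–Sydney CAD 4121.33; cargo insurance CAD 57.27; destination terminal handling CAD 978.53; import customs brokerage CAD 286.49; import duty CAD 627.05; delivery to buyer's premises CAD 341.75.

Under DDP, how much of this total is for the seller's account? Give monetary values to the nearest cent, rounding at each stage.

DDP: the seller bears all costs including import duty.
Seller's account: goods 26351.20 + inland to port 572.12 + export clearance 328.56 + origin terminal 340.57 + freight 4121.33 + insurance 57.27 + destination terminal 978.53 + brokerage 286.49 + duty 627.05 + delivery 341.75 = 34004.87
Buyer's account: 0.00

Seller's account: CAD 34004.87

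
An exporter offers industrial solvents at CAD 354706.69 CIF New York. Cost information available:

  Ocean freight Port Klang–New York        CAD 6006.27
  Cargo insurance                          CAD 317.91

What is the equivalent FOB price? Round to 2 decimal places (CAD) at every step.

FOB price: CAD 348382.51

From CIF to FOB, the seller no longer bears: freight, insurance.
FOB price = 354706.69 − 6006.27 − 317.91 = 348382.51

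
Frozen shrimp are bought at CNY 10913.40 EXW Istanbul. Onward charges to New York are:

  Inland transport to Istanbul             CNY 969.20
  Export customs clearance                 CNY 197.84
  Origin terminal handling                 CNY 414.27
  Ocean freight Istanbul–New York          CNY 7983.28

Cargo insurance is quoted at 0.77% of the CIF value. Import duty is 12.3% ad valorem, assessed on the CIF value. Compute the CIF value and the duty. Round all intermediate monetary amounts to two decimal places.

Let C be the CIF value. C = EXW price + pre-shipment costs + freight + 0.77% × C
C − 0.77% × C = 10913.40 + 969.20 + 197.84 + 414.27 + 7983.28
0.9923 × C = 20477.99
C = 20477.99 / 0.9923 = 20636.89
Insurance premium = 0.77% × 20636.89 = 158.90
Import duty = 20636.89 × 12.3% = 2538.34

CIF value: CNY 20636.89; import duty: CNY 2538.34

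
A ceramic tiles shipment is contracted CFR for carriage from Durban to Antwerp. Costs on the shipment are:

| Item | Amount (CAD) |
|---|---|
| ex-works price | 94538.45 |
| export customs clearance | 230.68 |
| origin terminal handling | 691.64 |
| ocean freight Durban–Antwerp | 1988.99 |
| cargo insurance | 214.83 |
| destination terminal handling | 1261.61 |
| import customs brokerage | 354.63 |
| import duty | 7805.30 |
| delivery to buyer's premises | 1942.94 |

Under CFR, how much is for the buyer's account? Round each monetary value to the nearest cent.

Buyer's account: CAD 11579.31

CFR: the seller pays costs through ocean freight to the destination port, but not insurance.
Seller's account: goods 94538.45 + export clearance 230.68 + origin terminal 691.64 + freight 1988.99 = 97449.76
Buyer's account: insurance 214.83 + destination terminal 1261.61 + brokerage 354.63 + duty 7805.30 + delivery 1942.94 = 11579.31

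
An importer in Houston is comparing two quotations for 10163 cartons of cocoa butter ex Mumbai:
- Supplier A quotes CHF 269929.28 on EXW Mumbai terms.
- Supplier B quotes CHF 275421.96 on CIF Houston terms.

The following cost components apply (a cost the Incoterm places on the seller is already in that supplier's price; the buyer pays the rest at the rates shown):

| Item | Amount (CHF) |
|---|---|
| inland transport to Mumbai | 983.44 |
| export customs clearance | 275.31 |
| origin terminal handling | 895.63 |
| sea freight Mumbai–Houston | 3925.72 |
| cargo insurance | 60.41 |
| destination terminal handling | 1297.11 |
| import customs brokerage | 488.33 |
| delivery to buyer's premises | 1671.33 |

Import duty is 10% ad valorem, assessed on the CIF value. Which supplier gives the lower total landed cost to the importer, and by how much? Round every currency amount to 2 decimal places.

Supplier A (EXW):
CIF value = EXW price + inland to port + export clearance + origin terminal + freight + insurance = 269929.28 + 983.44 + 275.31 + 895.63 + 3925.72 + 60.41 = 276069.79
Import duty = 276069.79 × 10% = 27606.98
Buyer bears (A): 983.44 + 275.31 + 895.63 + 3925.72 + 60.41 + 1297.11 + 488.33 + 1671.33 = 9597.28
Landed cost (A) = invoice 269929.28 + 9597.28 + duty 27606.98 = 307133.54
Supplier B (CIF):
The CIF price already equals the CIF value: 275421.96
Import duty = 275421.96 × 10% = 27542.20
Buyer bears (B): 1297.11 + 488.33 + 1671.33 = 3456.77
Landed cost (B) = invoice 275421.96 + 3456.77 + duty 27542.20 = 306420.93
Difference = |307133.54 − 306420.93| = 712.61

Supplier B is cheaper by CHF 712.61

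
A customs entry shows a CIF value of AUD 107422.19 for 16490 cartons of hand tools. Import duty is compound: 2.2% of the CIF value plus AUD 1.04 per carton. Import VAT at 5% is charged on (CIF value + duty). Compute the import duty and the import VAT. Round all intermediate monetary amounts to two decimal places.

Import duty: AUD 19512.89; import VAT: AUD 6346.75

Ad valorem component: 107422.19 × 2.2% = 2363.29
Specific component: 16490 × 1.04 = 17149.60
Import duty = 2363.29 + 17149.60 = 19512.89
VAT base = CIF + duty = 107422.19 + 19512.89 = 126935.08
Import VAT = 126935.08 × 5% = 6346.75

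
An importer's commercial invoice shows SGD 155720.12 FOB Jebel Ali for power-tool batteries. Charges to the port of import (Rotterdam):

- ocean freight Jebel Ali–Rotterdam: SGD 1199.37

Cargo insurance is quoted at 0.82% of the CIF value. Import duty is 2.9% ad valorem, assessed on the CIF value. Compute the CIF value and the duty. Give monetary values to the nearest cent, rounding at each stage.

CIF value: SGD 158216.87; import duty: SGD 4588.29

Let C be the CIF value. C = FOB price + freight + 0.82% × C
C − 0.82% × C = 155720.12 + 1199.37
0.9918 × C = 156919.49
C = 156919.49 / 0.9918 = 158216.87
Insurance premium = 0.82% × 158216.87 = 1297.38
Import duty = 158216.87 × 2.9% = 4588.29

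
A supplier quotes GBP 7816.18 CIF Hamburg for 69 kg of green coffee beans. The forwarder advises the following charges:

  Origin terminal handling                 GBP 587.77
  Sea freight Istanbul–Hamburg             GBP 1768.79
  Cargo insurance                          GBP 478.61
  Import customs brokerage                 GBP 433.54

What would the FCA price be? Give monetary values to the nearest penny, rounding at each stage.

FCA price: GBP 4981.01

Not relevant to the conversion: brokerage — on the buyer under both terms; not part of either seller's price.
From CIF to FCA, the seller no longer bears: origin terminal, freight, insurance.
FCA price = 7816.18 − 587.77 − 1768.79 − 478.61 = 4981.01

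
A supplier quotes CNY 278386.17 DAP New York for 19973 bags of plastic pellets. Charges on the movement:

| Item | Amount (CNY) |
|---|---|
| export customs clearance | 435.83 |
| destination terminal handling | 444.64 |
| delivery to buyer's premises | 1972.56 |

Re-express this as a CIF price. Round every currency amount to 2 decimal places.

Not relevant to the conversion: export clearance — on the seller under both DAP and CIF; already in the DAP price and stays in the CIF price.
From DAP to CIF, the seller no longer bears: destination terminal, delivery.
CIF price = 278386.17 − 444.64 − 1972.56 = 275968.97

CIF price: CNY 275968.97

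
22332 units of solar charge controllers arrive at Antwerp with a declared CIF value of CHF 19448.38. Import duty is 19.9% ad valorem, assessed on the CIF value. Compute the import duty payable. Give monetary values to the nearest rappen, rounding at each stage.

Import duty: CHF 3870.23

Import duty = 19448.38 × 19.9% = 3870.23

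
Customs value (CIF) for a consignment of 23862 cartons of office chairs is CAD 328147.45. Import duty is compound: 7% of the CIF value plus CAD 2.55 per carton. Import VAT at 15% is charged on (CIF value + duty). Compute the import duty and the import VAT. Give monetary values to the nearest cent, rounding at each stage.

Import duty: CAD 83818.42; import VAT: CAD 61794.88

Ad valorem component: 328147.45 × 7% = 22970.32
Specific component: 23862 × 2.55 = 60848.10
Import duty = 22970.32 + 60848.10 = 83818.42
VAT base = CIF + duty = 328147.45 + 83818.42 = 411965.87
Import VAT = 411965.87 × 15% = 61794.88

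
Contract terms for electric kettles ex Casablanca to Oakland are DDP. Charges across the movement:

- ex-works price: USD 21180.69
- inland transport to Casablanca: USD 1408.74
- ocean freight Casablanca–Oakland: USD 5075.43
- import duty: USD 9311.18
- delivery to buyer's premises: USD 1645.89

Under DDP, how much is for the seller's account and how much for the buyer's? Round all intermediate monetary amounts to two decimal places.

Seller: USD 38621.93; buyer: USD 0.00

DDP: the seller bears all costs including import duty.
Seller's account: goods 21180.69 + inland to port 1408.74 + freight 5075.43 + duty 9311.18 + delivery 1645.89 = 38621.93
Buyer's account: 0.00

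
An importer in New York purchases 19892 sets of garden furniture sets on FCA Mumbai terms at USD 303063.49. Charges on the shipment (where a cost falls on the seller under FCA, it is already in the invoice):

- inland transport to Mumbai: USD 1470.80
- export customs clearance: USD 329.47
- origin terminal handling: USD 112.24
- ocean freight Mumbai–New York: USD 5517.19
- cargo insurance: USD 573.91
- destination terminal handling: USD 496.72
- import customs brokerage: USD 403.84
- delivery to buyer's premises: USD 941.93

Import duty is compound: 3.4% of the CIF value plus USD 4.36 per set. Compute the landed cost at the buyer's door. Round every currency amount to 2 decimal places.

Total landed cost: USD 408353.51

FCA: the seller delivers export-cleared goods to the carrier; the buyer bears costs from that point.
Already in the invoice (seller's account under FCA): inland to port, export clearance — exclude.
CIF value = FCA price + origin terminal + freight + insurance = 303063.49 + 112.24 + 5517.19 + 573.91 = 309266.83
Ad valorem component: 309266.83 × 3.4% = 10515.07
Specific component: 19892 × 4.36 = 86729.12
Import duty = 10515.07 + 86729.12 = 97244.19
Buyer bears: origin terminal 112.24 + freight 5517.19 + insurance 573.91 + destination terminal 496.72 + brokerage 403.84 + delivery 941.93 + duty 97244.19 = 105290.02
Landed cost = invoice 303063.49 + 105290.02 = 408353.51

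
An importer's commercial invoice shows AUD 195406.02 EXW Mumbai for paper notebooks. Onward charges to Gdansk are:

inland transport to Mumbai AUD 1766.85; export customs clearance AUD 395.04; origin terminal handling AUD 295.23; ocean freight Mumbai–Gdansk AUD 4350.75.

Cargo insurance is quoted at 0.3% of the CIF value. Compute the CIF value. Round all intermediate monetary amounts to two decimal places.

CIF value: AUD 202822.36

Let C be the CIF value. C = EXW price + pre-shipment costs + freight + 0.3% × C
C − 0.3% × C = 195406.02 + 1766.85 + 395.04 + 295.23 + 4350.75
0.997 × C = 202213.89
C = 202213.89 / 0.997 = 202822.36
Insurance premium = 0.3% × 202822.36 = 608.47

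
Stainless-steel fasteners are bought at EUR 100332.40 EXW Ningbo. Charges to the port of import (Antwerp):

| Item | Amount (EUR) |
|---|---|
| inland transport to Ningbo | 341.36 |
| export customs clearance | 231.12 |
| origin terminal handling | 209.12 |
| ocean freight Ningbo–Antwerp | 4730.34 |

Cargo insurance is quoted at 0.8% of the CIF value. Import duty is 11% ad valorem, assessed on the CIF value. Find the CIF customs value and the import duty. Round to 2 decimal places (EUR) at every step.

CIF value: EUR 106697.92; import duty: EUR 11736.77

Let C be the CIF value. C = EXW price + pre-shipment costs + freight + 0.8% × C
C − 0.8% × C = 100332.40 + 341.36 + 231.12 + 209.12 + 4730.34
0.992 × C = 105844.34
C = 105844.34 / 0.992 = 106697.92
Insurance premium = 0.8% × 106697.92 = 853.58
Import duty = 106697.92 × 11% = 11736.77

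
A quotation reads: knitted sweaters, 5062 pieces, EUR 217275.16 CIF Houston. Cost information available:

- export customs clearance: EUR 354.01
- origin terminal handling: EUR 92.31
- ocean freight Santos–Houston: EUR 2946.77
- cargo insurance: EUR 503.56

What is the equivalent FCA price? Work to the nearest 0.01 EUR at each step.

FCA price: EUR 213732.52

Not relevant to the conversion: export clearance — on the seller under both CIF and FCA; already in the CIF price and stays in the FCA price.
From CIF to FCA, the seller no longer bears: origin terminal, freight, insurance.
FCA price = 217275.16 − 92.31 − 2946.77 − 503.56 = 213732.52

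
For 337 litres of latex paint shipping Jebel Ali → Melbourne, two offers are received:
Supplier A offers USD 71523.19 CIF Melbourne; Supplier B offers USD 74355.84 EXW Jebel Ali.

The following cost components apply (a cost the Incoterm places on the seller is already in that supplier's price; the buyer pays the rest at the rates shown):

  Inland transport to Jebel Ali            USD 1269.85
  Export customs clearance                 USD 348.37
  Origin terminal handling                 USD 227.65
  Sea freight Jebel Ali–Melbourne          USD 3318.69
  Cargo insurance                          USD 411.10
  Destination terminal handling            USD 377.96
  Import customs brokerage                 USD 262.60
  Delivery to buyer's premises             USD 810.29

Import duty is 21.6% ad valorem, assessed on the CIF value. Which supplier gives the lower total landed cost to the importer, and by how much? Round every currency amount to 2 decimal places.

Supplier A is cheaper by USD 10224.50

Supplier A (CIF):
The CIF price already equals the CIF value: 71523.19
Import duty = 71523.19 × 21.6% = 15449.01
Buyer bears (A): 377.96 + 262.60 + 810.29 = 1450.85
Landed cost (A) = invoice 71523.19 + 1450.85 + duty 15449.01 = 88423.05
Supplier B (EXW):
CIF value = EXW price + inland to port + export clearance + origin terminal + freight + insurance = 74355.84 + 1269.85 + 348.37 + 227.65 + 3318.69 + 411.10 = 79931.50
Import duty = 79931.50 × 21.6% = 17265.20
Buyer bears (B): 1269.85 + 348.37 + 227.65 + 3318.69 + 411.10 + 377.96 + 262.60 + 810.29 = 7026.51
Landed cost (B) = invoice 74355.84 + 7026.51 + duty 17265.20 = 98647.55
Difference = |88423.05 − 98647.55| = 10224.50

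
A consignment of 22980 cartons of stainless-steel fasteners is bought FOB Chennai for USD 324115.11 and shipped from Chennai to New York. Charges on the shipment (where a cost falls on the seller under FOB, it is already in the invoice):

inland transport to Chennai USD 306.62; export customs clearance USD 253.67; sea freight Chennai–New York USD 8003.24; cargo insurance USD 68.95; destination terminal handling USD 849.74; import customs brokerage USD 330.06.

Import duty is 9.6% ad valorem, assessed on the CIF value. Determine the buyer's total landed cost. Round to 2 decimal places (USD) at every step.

Total landed cost: USD 365257.08

FOB: the seller bears costs until goods are on board at the origin port; the buyer bears freight, insurance and all costs thereafter.
Already in the invoice (seller's account under FOB): inland to port, export clearance — exclude.
CIF value = FOB price + freight + insurance = 324115.11 + 8003.24 + 68.95 = 332187.30
Import duty = 332187.30 × 9.6% = 31889.98
Buyer bears: freight 8003.24 + insurance 68.95 + destination terminal 849.74 + brokerage 330.06 + duty 31889.98 = 41141.97
Landed cost = invoice 324115.11 + 41141.97 = 365257.08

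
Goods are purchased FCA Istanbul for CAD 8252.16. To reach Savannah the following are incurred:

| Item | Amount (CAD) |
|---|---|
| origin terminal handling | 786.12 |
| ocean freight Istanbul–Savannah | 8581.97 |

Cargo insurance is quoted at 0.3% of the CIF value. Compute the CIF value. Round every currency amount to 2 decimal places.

CIF value: CAD 17673.27

Let C be the CIF value. C = FCA price + pre-shipment costs + freight + 0.3% × C
C − 0.3% × C = 8252.16 + 786.12 + 8581.97
0.997 × C = 17620.25
C = 17620.25 / 0.997 = 17673.27
Insurance premium = 0.3% × 17673.27 = 53.02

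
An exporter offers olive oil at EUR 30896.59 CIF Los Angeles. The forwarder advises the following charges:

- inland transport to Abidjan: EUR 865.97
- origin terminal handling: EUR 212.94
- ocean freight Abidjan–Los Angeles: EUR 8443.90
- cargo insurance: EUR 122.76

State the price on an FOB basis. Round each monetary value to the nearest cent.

FOB price: EUR 22329.93

Not relevant to the conversion: origin terminal, inland to port — on the seller under both CIF and FOB; already in the CIF price and stays in the FOB price.
From CIF to FOB, the seller no longer bears: freight, insurance.
FOB price = 30896.59 − 8443.90 − 122.76 = 22329.93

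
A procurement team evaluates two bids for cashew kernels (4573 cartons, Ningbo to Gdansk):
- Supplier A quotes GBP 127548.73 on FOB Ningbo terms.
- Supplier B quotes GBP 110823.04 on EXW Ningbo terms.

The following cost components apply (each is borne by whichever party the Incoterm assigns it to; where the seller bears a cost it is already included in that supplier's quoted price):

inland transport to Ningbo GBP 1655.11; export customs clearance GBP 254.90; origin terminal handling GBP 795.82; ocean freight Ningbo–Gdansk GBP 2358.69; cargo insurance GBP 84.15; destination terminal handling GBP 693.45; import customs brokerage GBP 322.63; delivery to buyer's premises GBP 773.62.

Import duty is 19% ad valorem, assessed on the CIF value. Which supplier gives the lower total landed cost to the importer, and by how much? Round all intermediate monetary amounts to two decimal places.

Supplier B is cheaper by GBP 16683.64

Supplier A (FOB):
CIF value = FOB price + freight + insurance = 127548.73 + 2358.69 + 84.15 = 129991.57
Import duty = 129991.57 × 19% = 24698.40
Buyer bears (A): 2358.69 + 84.15 + 693.45 + 322.63 + 773.62 = 4232.54
Landed cost (A) = invoice 127548.73 + 4232.54 + duty 24698.40 = 156479.67
Supplier B (EXW):
CIF value = EXW price + inland to port + export clearance + origin terminal + freight + insurance = 110823.04 + 1655.11 + 254.90 + 795.82 + 2358.69 + 84.15 = 115971.71
Import duty = 115971.71 × 19% = 22034.62
Buyer bears (B): 1655.11 + 254.90 + 795.82 + 2358.69 + 84.15 + 693.45 + 322.63 + 773.62 = 6938.37
Landed cost (B) = invoice 110823.04 + 6938.37 + duty 22034.62 = 139796.03
Difference = |156479.67 − 139796.03| = 16683.64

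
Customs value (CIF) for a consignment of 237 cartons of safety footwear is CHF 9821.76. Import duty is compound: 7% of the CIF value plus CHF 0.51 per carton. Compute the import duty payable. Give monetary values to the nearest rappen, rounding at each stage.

Import duty: CHF 808.39

Ad valorem component: 9821.76 × 7% = 687.52
Specific component: 237 × 0.51 = 120.87
Import duty = 687.52 + 120.87 = 808.39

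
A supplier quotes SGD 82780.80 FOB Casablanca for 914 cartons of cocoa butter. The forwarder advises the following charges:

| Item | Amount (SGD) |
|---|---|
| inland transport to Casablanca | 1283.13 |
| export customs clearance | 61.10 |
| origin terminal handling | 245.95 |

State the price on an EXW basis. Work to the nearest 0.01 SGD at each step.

From FOB to EXW, the seller no longer bears: inland to port, export clearance, origin terminal.
EXW price = 82780.80 − 1283.13 − 61.10 − 245.95 = 81190.62

EXW price: SGD 81190.62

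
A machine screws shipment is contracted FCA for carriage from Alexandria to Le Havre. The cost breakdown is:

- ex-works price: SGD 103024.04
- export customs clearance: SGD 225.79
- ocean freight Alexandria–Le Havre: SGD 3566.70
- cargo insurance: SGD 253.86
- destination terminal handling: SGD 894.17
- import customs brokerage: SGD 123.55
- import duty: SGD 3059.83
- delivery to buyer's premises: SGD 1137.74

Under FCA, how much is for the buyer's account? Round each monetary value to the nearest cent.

FCA: the seller delivers export-cleared goods to the carrier; the buyer bears costs from that point.
Seller's account: goods 103024.04 + export clearance 225.79 = 103249.83
Buyer's account: freight 3566.70 + insurance 253.86 + destination terminal 894.17 + brokerage 123.55 + duty 3059.83 + delivery 1137.74 = 9035.85

Buyer's account: SGD 9035.85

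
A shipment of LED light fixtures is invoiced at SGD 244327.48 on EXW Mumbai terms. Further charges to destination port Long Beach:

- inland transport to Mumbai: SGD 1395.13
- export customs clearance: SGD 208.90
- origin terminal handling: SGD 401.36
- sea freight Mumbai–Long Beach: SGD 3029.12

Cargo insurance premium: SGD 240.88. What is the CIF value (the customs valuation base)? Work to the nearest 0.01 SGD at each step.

CIF value: SGD 249602.87

CIF = EXW price + pre-shipment costs + freight + insurance
CIF = 244327.48 + 1395.13 + 208.90 + 401.36 + 3029.12 + 240.88 = 249602.87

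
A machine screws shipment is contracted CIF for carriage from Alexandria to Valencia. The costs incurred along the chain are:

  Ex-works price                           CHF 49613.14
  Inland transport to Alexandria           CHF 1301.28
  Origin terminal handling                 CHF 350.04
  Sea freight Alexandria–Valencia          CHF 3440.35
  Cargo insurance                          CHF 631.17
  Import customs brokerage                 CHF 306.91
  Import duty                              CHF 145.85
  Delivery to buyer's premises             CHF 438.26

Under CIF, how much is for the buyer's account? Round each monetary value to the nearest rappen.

CIF: the seller pays costs through ocean freight and marine insurance to the destination port.
Seller's account: goods 49613.14 + inland to port 1301.28 + origin terminal 350.04 + freight 3440.35 + insurance 631.17 = 55335.98
Buyer's account: brokerage 306.91 + duty 145.85 + delivery 438.26 = 891.02

Buyer's account: CHF 891.02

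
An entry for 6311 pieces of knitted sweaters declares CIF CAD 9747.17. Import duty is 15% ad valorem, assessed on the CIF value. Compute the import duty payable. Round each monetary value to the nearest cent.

Import duty = 9747.17 × 15% = 1462.08

Import duty: CAD 1462.08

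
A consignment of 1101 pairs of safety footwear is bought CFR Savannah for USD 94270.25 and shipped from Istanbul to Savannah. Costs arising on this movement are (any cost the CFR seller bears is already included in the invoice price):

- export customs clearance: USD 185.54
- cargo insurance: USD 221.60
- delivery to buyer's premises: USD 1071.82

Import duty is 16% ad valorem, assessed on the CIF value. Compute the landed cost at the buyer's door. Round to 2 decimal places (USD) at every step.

Total landed cost: USD 110682.37

CFR: the seller pays costs through ocean freight to the destination port, but not insurance.
Already in the invoice (seller's account under CFR): export clearance — exclude.
CIF value = CFR price + insurance = 94270.25 + 221.60 = 94491.85
Import duty = 94491.85 × 16% = 15118.70
Buyer bears: insurance 221.60 + delivery 1071.82 + duty 15118.70 = 16412.12
Landed cost = invoice 94270.25 + 16412.12 = 110682.37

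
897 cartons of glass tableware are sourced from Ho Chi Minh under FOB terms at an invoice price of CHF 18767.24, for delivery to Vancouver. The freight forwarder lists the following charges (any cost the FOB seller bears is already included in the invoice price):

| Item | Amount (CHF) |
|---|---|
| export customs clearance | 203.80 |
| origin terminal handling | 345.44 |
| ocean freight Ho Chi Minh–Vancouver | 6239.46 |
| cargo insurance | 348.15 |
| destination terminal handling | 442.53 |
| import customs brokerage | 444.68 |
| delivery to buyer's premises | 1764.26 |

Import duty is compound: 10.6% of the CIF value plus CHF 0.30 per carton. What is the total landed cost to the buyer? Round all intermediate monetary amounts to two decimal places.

Total landed cost: CHF 30963.03

FOB: the seller bears costs until goods are on board at the origin port; the buyer bears freight, insurance and all costs thereafter.
Already in the invoice (seller's account under FOB): export clearance, origin terminal — exclude.
CIF value = FOB price + freight + insurance = 18767.24 + 6239.46 + 348.15 = 25354.85
Ad valorem component: 25354.85 × 10.6% = 2687.61
Specific component: 897 × 0.30 = 269.10
Import duty = 2687.61 + 269.10 = 2956.71
Buyer bears: freight 6239.46 + insurance 348.15 + destination terminal 442.53 + brokerage 444.68 + delivery 1764.26 + duty 2956.71 = 12195.79
Landed cost = invoice 18767.24 + 12195.79 = 30963.03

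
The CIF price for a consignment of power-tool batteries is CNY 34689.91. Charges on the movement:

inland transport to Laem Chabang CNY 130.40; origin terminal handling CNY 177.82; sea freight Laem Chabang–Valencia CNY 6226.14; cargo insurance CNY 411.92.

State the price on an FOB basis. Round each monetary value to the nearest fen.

Not relevant to the conversion: inland to port, origin terminal — on the seller under both CIF and FOB; already in the CIF price and stays in the FOB price.
From CIF to FOB, the seller no longer bears: freight, insurance.
FOB price = 34689.91 − 6226.14 − 411.92 = 28051.85

FOB price: CNY 28051.85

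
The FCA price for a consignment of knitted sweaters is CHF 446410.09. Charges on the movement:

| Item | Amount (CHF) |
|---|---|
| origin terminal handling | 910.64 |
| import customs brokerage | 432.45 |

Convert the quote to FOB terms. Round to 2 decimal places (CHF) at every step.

Not relevant to the conversion: brokerage — on the buyer under both terms; not part of either seller's price.
From FCA to FOB, the seller additionally bears: origin terminal.
FOB price = 446410.09 + 910.64 = 447320.73

FOB price: CHF 447320.73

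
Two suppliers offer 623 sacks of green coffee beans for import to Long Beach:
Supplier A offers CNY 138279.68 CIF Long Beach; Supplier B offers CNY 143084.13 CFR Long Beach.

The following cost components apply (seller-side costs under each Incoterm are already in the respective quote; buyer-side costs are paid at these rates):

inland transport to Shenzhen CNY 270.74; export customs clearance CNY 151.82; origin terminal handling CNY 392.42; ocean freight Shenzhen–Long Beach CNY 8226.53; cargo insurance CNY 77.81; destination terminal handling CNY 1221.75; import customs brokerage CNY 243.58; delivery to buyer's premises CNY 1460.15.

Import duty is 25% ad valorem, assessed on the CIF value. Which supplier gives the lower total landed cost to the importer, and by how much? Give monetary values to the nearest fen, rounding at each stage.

Supplier A (CIF):
The CIF price already equals the CIF value: 138279.68
Import duty = 138279.68 × 25% = 34569.92
Buyer bears (A): 1221.75 + 243.58 + 1460.15 = 2925.48
Landed cost (A) = invoice 138279.68 + 2925.48 + duty 34569.92 = 175775.08
Supplier B (CFR):
CIF value = CFR price + insurance = 143084.13 + 77.81 = 143161.94
Import duty = 143161.94 × 25% = 35790.49
Buyer bears (B): 77.81 + 1221.75 + 243.58 + 1460.15 = 3003.29
Landed cost (B) = invoice 143084.13 + 3003.29 + duty 35790.49 = 181877.91
Difference = |175775.08 − 181877.91| = 6102.83

Supplier A is cheaper by CNY 6102.83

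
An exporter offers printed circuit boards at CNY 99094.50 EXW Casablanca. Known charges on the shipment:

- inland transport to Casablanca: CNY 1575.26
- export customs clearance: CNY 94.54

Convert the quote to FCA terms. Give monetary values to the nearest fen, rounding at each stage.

From EXW to FCA, the seller additionally bears: inland to port, export clearance.
FCA price = 99094.50 + 1575.26 + 94.54 = 100764.30

FCA price: CNY 100764.30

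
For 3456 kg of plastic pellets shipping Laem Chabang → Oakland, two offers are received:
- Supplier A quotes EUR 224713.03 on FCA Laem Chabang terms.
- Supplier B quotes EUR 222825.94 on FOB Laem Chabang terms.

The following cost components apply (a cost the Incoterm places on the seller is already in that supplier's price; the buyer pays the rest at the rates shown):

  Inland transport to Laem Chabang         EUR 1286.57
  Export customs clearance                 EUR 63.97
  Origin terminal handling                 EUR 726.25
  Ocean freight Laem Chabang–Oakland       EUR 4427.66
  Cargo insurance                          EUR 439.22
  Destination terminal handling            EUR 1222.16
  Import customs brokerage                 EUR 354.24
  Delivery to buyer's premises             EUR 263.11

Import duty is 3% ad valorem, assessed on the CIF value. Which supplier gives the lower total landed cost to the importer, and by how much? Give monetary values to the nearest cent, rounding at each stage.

Supplier A (FCA):
CIF value = FCA price + origin terminal + freight + insurance = 224713.03 + 726.25 + 4427.66 + 439.22 = 230306.16
Import duty = 230306.16 × 3% = 6909.18
Buyer bears (A): 726.25 + 4427.66 + 439.22 + 1222.16 + 354.24 + 263.11 = 7432.64
Landed cost (A) = invoice 224713.03 + 7432.64 + duty 6909.18 = 239054.85
Supplier B (FOB):
CIF value = FOB price + freight + insurance = 222825.94 + 4427.66 + 439.22 = 227692.82
Import duty = 227692.82 × 3% = 6830.78
Buyer bears (B): 4427.66 + 439.22 + 1222.16 + 354.24 + 263.11 = 6706.39
Landed cost (B) = invoice 222825.94 + 6706.39 + duty 6830.78 = 236363.11
Difference = |239054.85 − 236363.11| = 2691.74

Supplier B is cheaper by EUR 2691.74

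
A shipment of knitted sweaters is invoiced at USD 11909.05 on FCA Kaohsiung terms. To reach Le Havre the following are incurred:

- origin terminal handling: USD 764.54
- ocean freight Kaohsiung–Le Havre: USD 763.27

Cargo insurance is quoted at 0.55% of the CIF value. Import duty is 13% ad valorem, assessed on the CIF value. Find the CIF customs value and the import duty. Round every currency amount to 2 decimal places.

CIF value: USD 13511.17; import duty: USD 1756.45

Let C be the CIF value. C = FCA price + pre-shipment costs + freight + 0.55% × C
C − 0.55% × C = 11909.05 + 764.54 + 763.27
0.9945 × C = 13436.86
C = 13436.86 / 0.9945 = 13511.17
Insurance premium = 0.55% × 13511.17 = 74.31
Import duty = 13511.17 × 13% = 1756.45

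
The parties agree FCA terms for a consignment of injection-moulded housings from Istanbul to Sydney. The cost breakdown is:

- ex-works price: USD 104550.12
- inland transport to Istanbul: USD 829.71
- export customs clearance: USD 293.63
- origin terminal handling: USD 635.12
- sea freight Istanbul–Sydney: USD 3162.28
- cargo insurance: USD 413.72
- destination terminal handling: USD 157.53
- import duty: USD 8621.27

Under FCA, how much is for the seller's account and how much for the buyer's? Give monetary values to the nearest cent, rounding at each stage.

Seller: USD 105673.46; buyer: USD 12989.92

FCA: the seller delivers export-cleared goods to the carrier; the buyer bears costs from that point.
Seller's account: goods 104550.12 + inland to port 829.71 + export clearance 293.63 = 105673.46
Buyer's account: origin terminal 635.12 + freight 3162.28 + insurance 413.72 + destination terminal 157.53 + duty 8621.27 = 12989.92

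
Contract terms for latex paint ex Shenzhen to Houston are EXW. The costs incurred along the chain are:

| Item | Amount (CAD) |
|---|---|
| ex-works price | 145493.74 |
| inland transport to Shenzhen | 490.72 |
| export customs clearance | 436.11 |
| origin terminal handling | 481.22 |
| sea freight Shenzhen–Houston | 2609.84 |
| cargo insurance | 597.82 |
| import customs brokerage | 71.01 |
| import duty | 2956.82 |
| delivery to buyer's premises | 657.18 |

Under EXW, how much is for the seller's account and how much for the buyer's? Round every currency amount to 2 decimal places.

Seller: CAD 145493.74; buyer: CAD 8300.72

EXW: the seller makes goods available at their premises; the buyer bears all onward costs.
Seller's account: goods 145493.74 = 145493.74
Buyer's account: inland to port 490.72 + export clearance 436.11 + origin terminal 481.22 + freight 2609.84 + insurance 597.82 + brokerage 71.01 + duty 2956.82 + delivery 657.18 = 8300.72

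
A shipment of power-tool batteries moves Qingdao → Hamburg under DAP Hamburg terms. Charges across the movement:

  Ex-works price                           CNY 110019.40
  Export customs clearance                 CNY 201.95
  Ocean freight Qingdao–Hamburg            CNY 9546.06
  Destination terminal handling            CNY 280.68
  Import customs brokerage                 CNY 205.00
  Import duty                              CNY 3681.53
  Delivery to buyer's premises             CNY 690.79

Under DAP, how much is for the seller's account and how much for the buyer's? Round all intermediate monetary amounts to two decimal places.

Seller: CNY 120738.88; buyer: CNY 3886.53

DAP: the seller bears all costs to the named destination except import duty and clearance.
Seller's account: goods 110019.40 + export clearance 201.95 + freight 9546.06 + destination terminal 280.68 + delivery 690.79 = 120738.88
Buyer's account: brokerage 205.00 + duty 3681.53 = 3886.53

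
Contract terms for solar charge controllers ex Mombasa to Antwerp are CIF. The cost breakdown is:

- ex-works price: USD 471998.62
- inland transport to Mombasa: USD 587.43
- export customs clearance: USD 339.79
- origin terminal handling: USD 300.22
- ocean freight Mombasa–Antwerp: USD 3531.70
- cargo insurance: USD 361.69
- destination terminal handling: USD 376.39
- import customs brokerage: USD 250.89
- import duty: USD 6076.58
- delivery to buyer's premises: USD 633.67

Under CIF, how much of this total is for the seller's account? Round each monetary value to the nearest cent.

Seller's account: USD 477119.45

CIF: the seller pays costs through ocean freight and marine insurance to the destination port.
Seller's account: goods 471998.62 + inland to port 587.43 + export clearance 339.79 + origin terminal 300.22 + freight 3531.70 + insurance 361.69 = 477119.45
Buyer's account: destination terminal 376.39 + brokerage 250.89 + duty 6076.58 + delivery 633.67 = 7337.53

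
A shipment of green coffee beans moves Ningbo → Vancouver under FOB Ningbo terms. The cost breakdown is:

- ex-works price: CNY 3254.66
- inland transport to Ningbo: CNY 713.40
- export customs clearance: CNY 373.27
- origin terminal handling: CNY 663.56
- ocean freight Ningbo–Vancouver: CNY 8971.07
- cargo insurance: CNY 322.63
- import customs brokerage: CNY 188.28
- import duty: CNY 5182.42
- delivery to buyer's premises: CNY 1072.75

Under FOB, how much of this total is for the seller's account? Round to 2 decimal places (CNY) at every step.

Seller's account: CNY 5004.89

FOB: the seller bears costs until goods are on board at the origin port; the buyer bears freight, insurance and all costs thereafter.
Seller's account: goods 3254.66 + inland to port 713.40 + export clearance 373.27 + origin terminal 663.56 = 5004.89
Buyer's account: freight 8971.07 + insurance 322.63 + brokerage 188.28 + duty 5182.42 + delivery 1072.75 = 15737.15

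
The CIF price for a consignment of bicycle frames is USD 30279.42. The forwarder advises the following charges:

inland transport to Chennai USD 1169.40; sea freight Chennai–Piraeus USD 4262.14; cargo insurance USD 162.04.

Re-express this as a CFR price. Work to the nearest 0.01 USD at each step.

CFR price: USD 30117.38

Not relevant to the conversion: freight, inland to port — on the seller under both CIF and CFR; already in the CIF price and stays in the CFR price.
From CIF to CFR, the seller no longer bears: insurance.
CFR price = 30279.42 − 162.04 = 30117.38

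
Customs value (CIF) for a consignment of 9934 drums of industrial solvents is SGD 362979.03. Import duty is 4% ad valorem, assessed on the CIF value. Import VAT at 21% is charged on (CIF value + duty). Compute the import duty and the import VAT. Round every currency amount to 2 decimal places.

Import duty = 362979.03 × 4% = 14519.16
VAT base = CIF + duty = 362979.03 + 14519.16 = 377498.19
Import VAT = 377498.19 × 21% = 79274.62

Import duty: SGD 14519.16; import VAT: SGD 79274.62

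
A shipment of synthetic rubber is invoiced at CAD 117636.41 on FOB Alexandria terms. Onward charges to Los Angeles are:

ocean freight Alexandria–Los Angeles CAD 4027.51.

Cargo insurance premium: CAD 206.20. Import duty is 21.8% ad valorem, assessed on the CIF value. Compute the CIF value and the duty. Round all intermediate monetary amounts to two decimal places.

CIF = FOB price + freight + insurance
CIF = 117636.41 + 4027.51 + 206.20 = 121870.12
Import duty = 121870.12 × 21.8% = 26567.69

CIF value: CAD 121870.12; import duty: CAD 26567.69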